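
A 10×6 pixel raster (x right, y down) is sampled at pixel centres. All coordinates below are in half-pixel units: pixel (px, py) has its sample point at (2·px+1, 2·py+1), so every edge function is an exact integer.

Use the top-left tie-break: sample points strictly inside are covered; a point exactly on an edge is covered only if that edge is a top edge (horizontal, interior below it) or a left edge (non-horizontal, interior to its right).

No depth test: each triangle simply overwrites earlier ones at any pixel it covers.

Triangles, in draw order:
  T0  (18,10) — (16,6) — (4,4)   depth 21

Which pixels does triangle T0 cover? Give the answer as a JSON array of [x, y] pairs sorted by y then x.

T0:
  2·area = 44  (B↔C swapped to make it positive)
  edge (18, 10)→(4, 4): d=(-14,-6) top-left  bias=+0
  edge (4, 4)→(16, 6): d=(12,2) right/bottom  bias=-1
  edge (16, 6)→(18, 10): d=(2,4) right/bottom  bias=-1
    (3,2)@(7, 5): e=[4,6,34] → X
    (4,2)@(9, 5): e=[16,2,26] → X
    (5,2)@(11, 5): e=[28,-2,18] → .
    (3,3)@(7, 7): e=[-24,30,38] → .
    (4,3)@(9, 7): e=[-12,26,30] → .
    (5,3)@(11, 7): e=[0,22,22] → X  [on edge]
    (6,3)@(13, 7): e=[12,18,14] → X
    (7,3)@(15, 7): e=[24,14,6] → X
    (8,3)@(17, 7): e=[36,10,-2] → .
    (5,4)@(11, 9): e=[-28,46,26] → .
    (6,4)@(13, 9): e=[-16,42,18] → .
    (7,4)@(15, 9): e=[-4,38,10] → .
  covered (6 px):
    . . . . . . . . . .
    . . . . . . . . . .
    . . . X X . . . . .
    . . . . . X X X . .
    . . . . . . . . X .
    . . . . . . . . . .

Result: [[3,2],[4,2],[5,3],[6,3],[7,3],[8,4]]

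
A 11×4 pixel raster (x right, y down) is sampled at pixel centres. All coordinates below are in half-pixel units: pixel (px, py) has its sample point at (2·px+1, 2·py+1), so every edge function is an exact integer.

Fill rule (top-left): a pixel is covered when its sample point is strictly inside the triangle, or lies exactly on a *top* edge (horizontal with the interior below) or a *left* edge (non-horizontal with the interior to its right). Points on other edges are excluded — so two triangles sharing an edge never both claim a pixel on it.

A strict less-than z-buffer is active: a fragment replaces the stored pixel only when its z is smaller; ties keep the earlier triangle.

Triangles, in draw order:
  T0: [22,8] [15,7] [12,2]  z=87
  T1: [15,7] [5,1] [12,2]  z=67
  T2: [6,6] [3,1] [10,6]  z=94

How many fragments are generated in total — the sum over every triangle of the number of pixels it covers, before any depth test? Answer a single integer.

T0:
  2·area = 32
  edge (22, 8)→(15, 7): d=(-7,-1) top-left  bias=+0
  edge (15, 7)→(12, 2): d=(-3,-5) top-left  bias=+0
  edge (12, 2)→(22, 8): d=(10,6) right/bottom  bias=-1
    (6,1)@(13, 3): e=[26,2,4] → X
    (7,1)@(15, 3): e=[28,12,-8] → .
    (0,2)@(1, 5): e=[0,-64,96] → .  [on edge]
    (6,2)@(13, 5): e=[12,-4,24] → .
    (7,2)@(15, 5): e=[14,6,12] → X
    (8,2)@(17, 5): e=[16,16,0] → .  [on edge]
    (7,3)@(15, 7): e=[0,0,32] → X  [on edge]
    (8,3)@(17, 7): e=[2,10,20] → X
    (9,3)@(19, 7): e=[4,20,8] → X
    (10,3)@(21, 7): e=[6,30,-4] → .
  covered (5 px):
    . . . . . . . . . . .
    . . . . . . X . . . .
    . . . . . . . X . . .
    . . . . . . . X X X .
T1:
  2·area = 32
  edge (15, 7)→(5, 1): d=(-10,-6) top-left  bias=+0
  edge (5, 1)→(12, 2): d=(7,1) right/bottom  bias=-1
  edge (12, 2)→(15, 7): d=(3,5) right/bottom  bias=-1
    (2,0)@(5, 1): e=[0,0,32] → .  [on edge]
    (4,1)@(9, 3): e=[4,10,18] → X
    (5,1)@(11, 3): e=[16,8,8] → X
    (6,1)@(13, 3): e=[28,6,-2] → .
    (9,1)@(19, 3): e=[64,0,-32] → .  [on edge]
    (4,2)@(9, 5): e=[-16,24,24] → .
    (5,2)@(11, 5): e=[-4,22,14] → .
    (6,2)@(13, 5): e=[8,20,4] → X
    (7,2)@(15, 5): e=[20,18,-6] → .
    (6,3)@(13, 7): e=[-12,34,10] → .
    (7,3)@(15, 7): e=[0,32,0] → .  [on edge]
  covered (3 px):
    . . . . . . . . . . .
    . . . . X X . . . . .
    . . . . . . X . . . .
    . . . . . . . . . . .
T2:
  2·area = 20
  edge (6, 6)→(3, 1): d=(-3,-5) top-left  bias=+0
  edge (3, 1)→(10, 6): d=(7,5) right/bottom  bias=-1
  edge (10, 6)→(6, 6): d=(-4,0) right/bottom  bias=-1
    (1,0)@(3, 1): e=[0,0,20] → .  [on edge]
    (2,1)@(5, 3): e=[4,4,12] → X
    (3,1)@(7, 3): e=[14,-6,12] → .
    (2,2)@(5, 5): e=[-2,18,4] → .
    (3,2)@(7, 5): e=[8,8,4] → X
    (4,2)@(9, 5): e=[18,-2,4] → .
    (3,3)@(7, 7): e=[2,22,-4] → .
  covered (2 px):
    . . . . . . . . . . .
    . . X . . . . . . . .
    . . . X . . . . . . .
    . . . . . . . . . . .

Final: 10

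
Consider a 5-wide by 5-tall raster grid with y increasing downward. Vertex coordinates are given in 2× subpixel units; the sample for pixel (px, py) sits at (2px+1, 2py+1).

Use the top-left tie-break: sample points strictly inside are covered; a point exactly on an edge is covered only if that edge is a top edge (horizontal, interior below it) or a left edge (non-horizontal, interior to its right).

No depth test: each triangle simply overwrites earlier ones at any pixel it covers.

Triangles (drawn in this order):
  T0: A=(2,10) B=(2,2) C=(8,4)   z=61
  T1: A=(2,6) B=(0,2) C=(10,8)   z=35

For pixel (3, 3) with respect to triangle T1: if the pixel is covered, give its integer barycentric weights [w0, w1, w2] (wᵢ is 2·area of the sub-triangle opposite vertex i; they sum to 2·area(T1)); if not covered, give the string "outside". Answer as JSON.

T0:
  2·area = 48
  edge (2, 10)→(2, 2): d=(0,-8) top-left  bias=+0
  edge (2, 2)→(8, 4): d=(6,2) right/bottom  bias=-1
  edge (8, 4)→(2, 10): d=(-6,6) right/bottom  bias=-1
    (1,1)@(3, 3): e=[8,4,36] → █
    (2,1)@(5, 3): e=[24,0,24] → ·  [on edge]
    (4,1)@(9, 3): e=[56,-8,0] → ·  [on edge]
    (1,2)@(3, 5): e=[8,16,24] → █
    (2,2)@(5, 5): e=[24,12,12] → █
    (3,2)@(7, 5): e=[40,8,0] → ·  [on edge]
    (1,3)@(3, 7): e=[8,28,12] → █
    (2,3)@(5, 7): e=[24,24,0] → ·  [on edge]
    (1,4)@(3, 9): e=[8,40,0] → ·  [on edge]
  covered (4 px):
    · · · · ·
    · █ · · ·
    · █ █ · ·
    · █ · · ·
    · · · · ·
T1:
  2·area = 28
  edge (2, 6)→(0, 2): d=(-2,-4) top-left  bias=+0
  edge (0, 2)→(10, 8): d=(10,6) right/bottom  bias=-1
  edge (10, 8)→(2, 6): d=(-8,-2) top-left  bias=+0
    (0,1)@(1, 3): e=[2,4,22] → █
    (1,1)@(3, 3): e=[10,-8,26] → ·
    (0,2)@(1, 5): e=[-2,24,6] → ·
    (1,2)@(3, 5): e=[6,12,10] → █
    (2,2)@(5, 5): e=[14,0,14] → ·  [on edge]
    (1,3)@(3, 7): e=[2,32,-6] → ·
    (3,3)@(7, 7): e=[18,8,2] → █
    (4,3)@(9, 7): e=[26,-4,6] → ·
    (3,4)@(7, 9): e=[14,28,-14] → ·
  covered (3 px):
    · · · · ·
    █ · · · ·
    · █ · · ·
    · · · █ ·
    · · · · ·

Result: [8,2,18]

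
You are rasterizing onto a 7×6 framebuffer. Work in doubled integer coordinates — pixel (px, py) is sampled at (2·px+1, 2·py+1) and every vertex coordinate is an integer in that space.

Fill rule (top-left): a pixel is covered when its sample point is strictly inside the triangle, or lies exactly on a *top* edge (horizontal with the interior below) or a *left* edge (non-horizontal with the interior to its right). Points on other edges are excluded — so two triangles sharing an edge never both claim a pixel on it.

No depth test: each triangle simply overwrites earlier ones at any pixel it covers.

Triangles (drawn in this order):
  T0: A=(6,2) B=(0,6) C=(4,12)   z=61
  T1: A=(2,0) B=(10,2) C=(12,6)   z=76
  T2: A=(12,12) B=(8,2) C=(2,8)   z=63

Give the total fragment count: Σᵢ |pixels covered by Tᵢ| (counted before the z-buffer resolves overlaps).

T0:
  2·area = 52  (B↔C swapped to make it positive)
  edge (6, 2)→(4, 12): d=(-2,10) right/bottom  bias=-1
  edge (4, 12)→(0, 6): d=(-4,-6) top-left  bias=+0
  edge (0, 6)→(6, 2): d=(6,-4) top-left  bias=+0
    (2,1)@(5, 3): e=[8,42,2] → #
    (3,1)@(7, 3): e=[-12,54,10] → ·
    (1,2)@(3, 5): e=[24,22,6] → #
    (3,2)@(7, 5): e=[-16,46,22] → ·
    (0,3)@(1, 7): e=[40,2,10] → #
    (2,3)@(5, 7): e=[0,26,26] → ·  [on edge]
    (0,4)@(1, 9): e=[36,-6,22] → ·
    (1,4)@(3, 9): e=[16,6,30] → #
    (2,4)@(5, 9): e=[-4,18,38] → ·
    (1,5)@(3, 11): e=[12,-2,42] → ·
  covered (6 px):
    · · · · · · ·
    · · # · · · ·
    · # # · · · ·
    # # · · · · ·
    · # · · · · ·
    · · · · · · ·
T1:
  2·area = 28
  edge (2, 0)→(10, 2): d=(8,2) right/bottom  bias=-1
  edge (10, 2)→(12, 6): d=(2,4) right/bottom  bias=-1
  edge (12, 6)→(2, 0): d=(-10,-6) top-left  bias=+0
    (2,0)@(5, 1): e=[2,18,8] → #
    (3,0)@(7, 1): e=[-2,10,20] → ·
    (2,1)@(5, 3): e=[18,22,-12] → ·
    (3,1)@(7, 3): e=[14,14,0] → #  [on edge]
    (4,1)@(9, 3): e=[10,6,12] → #
    (5,1)@(11, 3): e=[6,-2,24] → ·
    (3,2)@(7, 5): e=[30,18,-20] → ·
    (4,2)@(9, 5): e=[26,10,-8] → ·
    (5,2)@(11, 5): e=[22,2,4] → #
    (6,2)@(13, 5): e=[18,-6,16] → ·
    (5,3)@(11, 7): e=[38,6,-16] → ·
  covered (4 px):
    · · # · · · ·
    · · · # # · ·
    · · · · · # ·
    · · · · · · ·
    · · · · · · ·
    · · · · · · ·
T2:
  2·area = 84  (B↔C swapped to make it positive)
  edge (12, 12)→(2, 8): d=(-10,-4) top-left  bias=+0
  edge (2, 8)→(8, 2): d=(6,-6) top-left  bias=+0
  edge (8, 2)→(12, 12): d=(4,10) right/bottom  bias=-1
    (4,0)@(9, 1): e=[98,0,-14] → ·  [on edge]
    (3,1)@(7, 3): e=[70,0,14] → #  [on edge]
    (4,1)@(9, 3): e=[78,12,-6] → ·
    (2,2)@(5, 5): e=[42,0,42] → #  [on edge]
    (4,2)@(9, 5): e=[58,24,2] → #
    (5,2)@(11, 5): e=[66,36,-18] → ·
    (1,3)@(3, 7): e=[14,0,70] → #  [on edge]
    (5,3)@(11, 7): e=[46,48,-10] → ·
    (0,4)@(1, 9): e=[-14,0,98] → ·  [on edge]
    (1,4)@(3, 9): e=[-6,12,78] → ·
    (2,4)@(5, 9): e=[2,24,58] → #
    (5,4)@(11, 9): e=[26,60,-2] → ·
  covered (12 px):
    · · · · · · ·
    · · · # · · ·
    · · # # # · ·
    · # # # # · ·
    · · # # # · ·
    · · · · · # ·

Answer: 22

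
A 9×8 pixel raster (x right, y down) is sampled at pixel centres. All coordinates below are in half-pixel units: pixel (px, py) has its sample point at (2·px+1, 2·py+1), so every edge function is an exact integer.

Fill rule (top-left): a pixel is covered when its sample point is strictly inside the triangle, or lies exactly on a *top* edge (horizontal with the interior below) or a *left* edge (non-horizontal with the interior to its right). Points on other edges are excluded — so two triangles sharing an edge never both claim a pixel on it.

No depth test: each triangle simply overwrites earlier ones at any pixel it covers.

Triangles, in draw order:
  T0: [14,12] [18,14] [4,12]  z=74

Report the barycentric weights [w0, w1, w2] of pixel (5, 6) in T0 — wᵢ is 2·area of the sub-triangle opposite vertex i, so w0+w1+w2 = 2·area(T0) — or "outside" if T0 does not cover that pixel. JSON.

T0:
  2·area = 20
  edge (14, 12)→(18, 14): d=(4,2) right/bottom  bias=-1
  edge (18, 14)→(4, 12): d=(-14,-2) top-left  bias=+0
  edge (4, 12)→(14, 12): d=(10,0) top-left  bias=+0
    (5,6)@(11, 13): e=[10,0,10] → X  [on edge]
    (6,6)@(13, 13): e=[6,4,10] → X
    (7,6)@(15, 13): e=[2,8,10] → X
    (8,6)@(17, 13): e=[-2,12,10] → .
    (5,7)@(11, 15): e=[18,-28,30] → .
    (6,7)@(13, 15): e=[14,-24,30] → .
    (7,7)@(15, 15): e=[10,-20,30] → .
  covered (3 px):
    . . . . . . . . .
    . . . . . . . . .
    . . . . . . . . .
    . . . . . . . . .
    . . . . . . . . .
    . . . . . . . . .
    . . . . . X X X .
    . . . . . . . . .

Answer: [0,10,10]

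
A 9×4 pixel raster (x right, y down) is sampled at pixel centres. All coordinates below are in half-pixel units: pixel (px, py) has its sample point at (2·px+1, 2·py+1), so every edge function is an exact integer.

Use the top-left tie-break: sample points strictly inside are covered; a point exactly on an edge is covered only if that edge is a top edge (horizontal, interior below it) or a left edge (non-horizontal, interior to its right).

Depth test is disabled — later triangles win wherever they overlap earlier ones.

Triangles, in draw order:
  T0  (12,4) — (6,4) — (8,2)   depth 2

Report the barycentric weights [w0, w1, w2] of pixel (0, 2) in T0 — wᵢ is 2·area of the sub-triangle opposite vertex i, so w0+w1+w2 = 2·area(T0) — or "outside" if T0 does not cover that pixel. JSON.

T0:
  2·area = 12
  edge (12, 4)→(6, 4): d=(-6,0) right/bottom  bias=-1
  edge (6, 4)→(8, 2): d=(2,-2) top-left  bias=+0
  edge (8, 2)→(12, 4): d=(4,2) right/bottom  bias=-1
    (4,0)@(9, 1): e=[18,0,-6] → ·  [on edge]
    (3,1)@(7, 3): e=[6,0,6] → █  [on edge]
    (4,1)@(9, 3): e=[6,4,2] → █
    (5,1)@(11, 3): e=[6,8,-2] → ·
    (2,2)@(5, 5): e=[-6,0,18] → ·  [on edge]
    (3,2)@(7, 5): e=[-6,4,14] → ·
    (4,2)@(9, 5): e=[-6,8,10] → ·
    (1,3)@(3, 7): e=[-18,0,30] → ·  [on edge]
  covered (2 px):
    · · · · · · · · ·
    · · · █ █ · · · ·
    · · · · · · · · ·
    · · · · · · · · ·

Result: "outside"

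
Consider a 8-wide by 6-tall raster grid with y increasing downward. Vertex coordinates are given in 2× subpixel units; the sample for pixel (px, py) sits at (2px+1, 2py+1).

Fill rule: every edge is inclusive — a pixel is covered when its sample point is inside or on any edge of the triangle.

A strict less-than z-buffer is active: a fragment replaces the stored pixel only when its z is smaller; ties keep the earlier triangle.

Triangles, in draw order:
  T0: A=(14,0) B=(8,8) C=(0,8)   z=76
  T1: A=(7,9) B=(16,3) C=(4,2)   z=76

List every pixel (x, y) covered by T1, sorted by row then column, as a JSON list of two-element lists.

T0:
  2·area = 64
  edge (14, 0)→(8, 8): d=(-6,8) inclusive
  edge (8, 8)→(0, 8): d=(-8,0) inclusive
  edge (0, 8)→(14, 0): d=(14,-8) inclusive
    (6,0)@(13, 1): e=[2,56,6] → X
    (7,0)@(15, 1): e=[-14,56,22] → .
    (4,1)@(9, 3): e=[22,40,2] → X
    (5,1)@(11, 3): e=[6,40,18] → X
    (6,1)@(13, 3): e=[-10,40,34] → .
    (3,2)@(7, 5): e=[26,24,14] → X
    (5,2)@(11, 5): e=[-6,24,46] → .
    (1,3)@(3, 7): e=[46,8,10] → X
    (2,3)@(5, 7): e=[30,8,26] → X
    (4,3)@(9, 7): e=[-2,8,58] → .
    (1,4)@(3, 9): e=[34,-8,38] → .
    (2,4)@(5, 9): e=[18,-8,54] → .
  covered (8 px):
    . . . . . . X .
    . . . . X X . .
    . . . X X . . .
    . X X X . . . .
    . . . . . . . .
    . . . . . . . .
T1:
  2·area = 81  (B↔C swapped to make it positive)
  edge (7, 9)→(4, 2): d=(-3,-7) inclusive
  edge (4, 2)→(16, 3): d=(12,1) inclusive
  edge (16, 3)→(7, 9): d=(-9,6) inclusive
    (2,1)@(5, 3): e=[4,11,66] → X
    (3,1)@(7, 3): e=[18,9,54] → X
    (4,1)@(9, 3): e=[32,7,42] → X
    (5,1)@(11, 3): e=[46,5,30] → X
    (6,1)@(13, 3): e=[60,3,18] → X
    (7,1)@(15, 3): e=[74,1,6] → X
    (2,2)@(5, 5): e=[-2,35,48] → .
    (3,2)@(7, 5): e=[12,33,36] → X
    (6,2)@(13, 5): e=[54,27,0] → X  [on edge]
    (7,2)@(15, 5): e=[68,25,-12] → .
    (3,3)@(7, 7): e=[6,57,18] → X
    (5,3)@(11, 7): e=[34,53,-6] → .
    (3,4)@(7, 9): e=[0,81,0] → X  [on edge]
  covered (13 px):
    . . . . . . . .
    . . X X X X X X
    . . . X X X X .
    . . . X X . . .
    . . . X . . . .
    . . . . . . . .

Result: [[2,1],[3,1],[4,1],[5,1],[6,1],[7,1],[3,2],[4,2],[5,2],[6,2],[3,3],[4,3],[3,4]]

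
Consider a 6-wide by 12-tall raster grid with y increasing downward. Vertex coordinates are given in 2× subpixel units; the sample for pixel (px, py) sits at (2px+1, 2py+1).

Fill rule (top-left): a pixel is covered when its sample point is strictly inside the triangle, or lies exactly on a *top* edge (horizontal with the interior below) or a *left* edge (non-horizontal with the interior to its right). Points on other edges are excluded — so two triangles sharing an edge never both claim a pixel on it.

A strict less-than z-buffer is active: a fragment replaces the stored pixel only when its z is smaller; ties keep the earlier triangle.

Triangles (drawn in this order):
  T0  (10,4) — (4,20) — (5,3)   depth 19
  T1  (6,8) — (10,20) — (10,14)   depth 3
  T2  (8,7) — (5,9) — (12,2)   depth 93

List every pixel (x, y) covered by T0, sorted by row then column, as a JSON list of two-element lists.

T0:
  2·area = 86
  edge (10, 4)→(4, 20): d=(-6,16) right/bottom  bias=-1
  edge (4, 20)→(5, 3): d=(1,-17) top-left  bias=+0
  edge (5, 3)→(10, 4): d=(5,1) right/bottom  bias=-1
    (2,1)@(5, 3): e=[86,0,0] → .  [on edge]
    (2,2)@(5, 5): e=[74,2,10] → X
    (3,2)@(7, 5): e=[42,36,8] → X
    (4,2)@(9, 5): e=[10,70,6] → X
    (5,2)@(11, 5): e=[-22,104,4] → .
    (2,3)@(5, 7): e=[62,4,20] → X
    (4,3)@(9, 7): e=[-2,72,16] → .
    (2,4)@(5, 9): e=[50,6,30] → X
    (4,4)@(9, 9): e=[-14,74,26] → .
    (2,5)@(5, 11): e=[38,8,40] → X
    (4,5)@(9, 11): e=[-26,76,36] → .
    (2,6)@(5, 13): e=[26,10,50] → X
  covered (12 px):
    . . . . . .
    . . . . . .
    . . X X X .
    . . X X . .
    . . X X . .
    . . X X . .
    . . X . . .
    . . X . . .
    . . X . . .
    . . . . . .
    . . . . . .
    . . . . . .
T1:
  2·area = 24  (B↔C swapped to make it positive)
  edge (6, 8)→(10, 14): d=(4,6) right/bottom  bias=-1
  edge (10, 14)→(10, 20): d=(0,6) right/bottom  bias=-1
  edge (10, 20)→(6, 8): d=(-4,-12) top-left  bias=+0
    (2,2)@(5, 5): e=[-6,30,0] → .  [on edge]
    (3,5)@(7, 11): e=[6,18,0] → X  [on edge]
    (4,5)@(9, 11): e=[-6,6,24] → .
    (3,6)@(7, 13): e=[14,18,-8] → .
    (4,6)@(9, 13): e=[2,6,16] → X
    (5,6)@(11, 13): e=[-10,-6,40] → .
    (4,7)@(9, 15): e=[10,6,8] → X
    (5,7)@(11, 15): e=[-2,-6,32] → .
    (4,8)@(9, 17): e=[18,6,0] → X  [on edge]
    (5,8)@(11, 17): e=[6,-6,24] → .
    (4,9)@(9, 19): e=[26,6,-8] → .
    (5,11)@(11, 23): e=[30,-6,0] → .  [on edge]
  covered (4 px):
    . . . . . .
    . . . . . .
    . . . . . .
    . . . . . .
    . . . . . .
    . . . X . .
    . . . . X .
    . . . . X .
    . . . . X .
    . . . . . .
    . . . . . .
    . . . . . .
T2:
  2·area = 7
  edge (8, 7)→(5, 9): d=(-3,2) right/bottom  bias=-1
  edge (5, 9)→(12, 2): d=(7,-7) top-left  bias=+0
  edge (12, 2)→(8, 7): d=(-4,5) right/bottom  bias=-1
    (5,1)@(11, 3): e=[6,0,1] → X  [on edge]
    (4,2)@(9, 5): e=[4,0,3] → X  [on edge]
    (5,2)@(11, 5): e=[0,14,-7] → .  [on edge]
    (3,3)@(7, 7): e=[2,0,5] → X  [on edge]
    (4,3)@(9, 7): e=[-2,14,-5] → .
    (2,4)@(5, 9): e=[0,0,7] → .  [on edge]
    (3,4)@(7, 9): e=[-4,14,-3] → .
    (1,5)@(3, 11): e=[-2,0,9] → .  [on edge]
    (0,6)@(1, 13): e=[-4,0,11] → .  [on edge]
  covered (3 px):
    . . . . . .
    . . . . . X
    . . . . X .
    . . . X . .
    . . . . . .
    . . . . . .
    . . . . . .
    . . . . . .
    . . . . . .
    . . . . . .
    . . . . . .
    . . . . . .

Result: [[2,2],[3,2],[4,2],[2,3],[3,3],[2,4],[3,4],[2,5],[3,5],[2,6],[2,7],[2,8]]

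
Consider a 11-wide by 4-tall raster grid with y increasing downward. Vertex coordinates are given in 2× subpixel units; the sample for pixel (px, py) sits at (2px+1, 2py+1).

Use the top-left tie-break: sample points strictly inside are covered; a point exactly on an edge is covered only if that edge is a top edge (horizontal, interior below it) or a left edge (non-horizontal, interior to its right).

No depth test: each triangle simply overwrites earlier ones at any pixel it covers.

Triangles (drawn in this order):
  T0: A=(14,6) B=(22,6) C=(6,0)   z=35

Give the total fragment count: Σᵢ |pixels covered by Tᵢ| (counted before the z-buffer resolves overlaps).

T0:
  2·area = 48  (B↔C swapped to make it positive)
  edge (14, 6)→(6, 0): d=(-8,-6) top-left  bias=+0
  edge (6, 0)→(22, 6): d=(16,6) right/bottom  bias=-1
  edge (22, 6)→(14, 6): d=(-8,0) right/bottom  bias=-1
    (5,1)@(11, 3): e=[6,18,24] → █
    (6,1)@(13, 3): e=[18,6,24] → █
    (7,1)@(15, 3): e=[30,-6,24] → ·
    (5,2)@(11, 5): e=[-10,50,8] → ·
    (6,2)@(13, 5): e=[2,38,8] → █
    (7,2)@(15, 5): e=[14,26,8] → █
    (8,2)@(17, 5): e=[26,14,8] → █
    (9,2)@(19, 5): e=[38,2,8] → █
    (10,2)@(21, 5): e=[50,-10,8] → ·
    (6,3)@(13, 7): e=[-14,70,-8] → ·
    (7,3)@(15, 7): e=[-2,58,-8] → ·
    (8,3)@(17, 7): e=[10,46,-8] → ·
  covered (6 px):
    · · · · · · · · · · ·
    · · · · · █ █ · · · ·
    · · · · · · █ █ █ █ ·
    · · · · · · · · · · ·

Result: 6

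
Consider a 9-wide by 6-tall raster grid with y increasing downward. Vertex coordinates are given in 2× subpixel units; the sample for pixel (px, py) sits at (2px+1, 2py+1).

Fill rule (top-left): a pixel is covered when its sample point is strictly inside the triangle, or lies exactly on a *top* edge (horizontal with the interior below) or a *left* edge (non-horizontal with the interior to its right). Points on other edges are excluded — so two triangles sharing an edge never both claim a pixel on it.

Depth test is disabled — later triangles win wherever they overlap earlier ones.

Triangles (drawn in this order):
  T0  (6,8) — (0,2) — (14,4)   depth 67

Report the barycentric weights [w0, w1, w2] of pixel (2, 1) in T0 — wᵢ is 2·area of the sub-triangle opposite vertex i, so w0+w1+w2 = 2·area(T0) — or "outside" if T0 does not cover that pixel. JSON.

T0:
  2·area = 72
  edge (6, 8)→(0, 2): d=(-6,-6) top-left  bias=+0
  edge (0, 2)→(14, 4): d=(14,2) right/bottom  bias=-1
  edge (14, 4)→(6, 8): d=(-8,4) right/bottom  bias=-1
    (0,1)@(1, 3): e=[0,12,60] → █  [on edge]
    (1,1)@(3, 3): e=[12,8,52] → █
    (2,1)@(5, 3): e=[24,4,44] → █
    (3,1)@(7, 3): e=[36,0,36] → ·  [on edge]
    (0,2)@(1, 5): e=[-12,40,44] → ·
    (1,2)@(3, 5): e=[0,36,36] → █  [on edge]
    (3,2)@(7, 5): e=[24,28,20] → █
    (4,2)@(9, 5): e=[36,24,12] → █
    (5,2)@(11, 5): e=[48,20,4] → █
    (6,2)@(13, 5): e=[60,16,-4] → ·
    (1,3)@(3, 7): e=[-12,64,20] → ·
    (2,3)@(5, 7): e=[0,60,12] → █  [on edge]
    (3,4)@(7, 9): e=[0,84,-12] → ·  [on edge]
    (4,5)@(9, 11): e=[0,108,-36] → ·  [on edge]
  covered (10 px):
    · · · · · · · · ·
    █ █ █ · · · · · ·
    · █ █ █ █ █ · · ·
    · · █ █ · · · · ·
    · · · · · · · · ·
    · · · · · · · · ·

Answer: [4,44,24]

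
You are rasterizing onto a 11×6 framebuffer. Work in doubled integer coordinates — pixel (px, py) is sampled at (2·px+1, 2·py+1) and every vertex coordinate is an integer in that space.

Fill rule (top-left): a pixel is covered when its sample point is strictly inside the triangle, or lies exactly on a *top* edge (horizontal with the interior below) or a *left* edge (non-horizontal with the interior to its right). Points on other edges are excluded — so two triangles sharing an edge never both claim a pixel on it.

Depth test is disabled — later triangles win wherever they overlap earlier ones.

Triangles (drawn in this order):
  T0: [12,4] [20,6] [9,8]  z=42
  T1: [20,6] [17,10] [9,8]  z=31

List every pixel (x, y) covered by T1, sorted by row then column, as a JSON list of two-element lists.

T0:
  2·area = 38
  edge (12, 4)→(20, 6): d=(8,2) right/bottom  bias=-1
  edge (20, 6)→(9, 8): d=(-11,2) right/bottom  bias=-1
  edge (9, 8)→(12, 4): d=(3,-4) top-left  bias=+0
    (6,2)@(13, 5): e=[6,25,7] → X
    (7,2)@(15, 5): e=[2,21,15] → X
    (8,2)@(17, 5): e=[-2,17,23] → .
    (5,3)@(11, 7): e=[26,7,5] → X
    (7,3)@(15, 7): e=[18,-1,21] → .
    (5,4)@(11, 9): e=[42,-15,11] → .
    (6,4)@(13, 9): e=[38,-19,19] → .
  covered (4 px):
    . . . . . . . . . . .
    . . . . . . . . . . .
    . . . . . . X X . . .
    . . . . . X X . . . .
    . . . . . . . . . . .
    . . . . . . . . . . .
T1:
  2·area = 38
  edge (20, 6)→(17, 10): d=(-3,4) right/bottom  bias=-1
  edge (17, 10)→(9, 8): d=(-8,-2) top-left  bias=+0
  edge (9, 8)→(20, 6): d=(11,-2) top-left  bias=+0
    (2,3)@(5, 7): e=[57,0,-19] → .  [on edge]
    (7,3)@(15, 7): e=[17,20,1] → X
    (8,3)@(17, 7): e=[9,24,5] → X
    (9,3)@(19, 7): e=[1,28,9] → X
    (10,3)@(21, 7): e=[-7,32,13] → .
    (6,4)@(13, 9): e=[19,0,19] → X  [on edge]
    (9,4)@(19, 9): e=[-5,12,31] → .
    (6,5)@(13, 11): e=[13,-16,41] → .
    (7,5)@(15, 11): e=[5,-12,45] → .
    (8,5)@(17, 11): e=[-3,-8,49] → .
    (10,5)@(21, 11): e=[-19,0,57] → .  [on edge]
  covered (6 px):
    . . . . . . . . . . .
    . . . . . . . . . . .
    . . . . . . . . . . .
    . . . . . . . X X X .
    . . . . . . X X X . .
    . . . . . . . . . . .

Answer: [[7,3],[8,3],[9,3],[6,4],[7,4],[8,4]]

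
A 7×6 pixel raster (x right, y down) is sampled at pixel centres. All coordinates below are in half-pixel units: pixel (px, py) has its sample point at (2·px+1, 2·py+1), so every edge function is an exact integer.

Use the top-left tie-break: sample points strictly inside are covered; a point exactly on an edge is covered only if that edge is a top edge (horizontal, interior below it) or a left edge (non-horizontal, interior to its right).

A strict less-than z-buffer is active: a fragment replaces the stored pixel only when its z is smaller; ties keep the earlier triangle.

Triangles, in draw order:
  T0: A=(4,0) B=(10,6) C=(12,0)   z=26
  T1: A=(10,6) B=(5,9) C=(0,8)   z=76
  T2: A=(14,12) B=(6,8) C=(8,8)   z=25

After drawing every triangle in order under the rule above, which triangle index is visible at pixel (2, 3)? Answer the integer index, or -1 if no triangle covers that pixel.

T0:
  2·area = 48  (B↔C swapped to make it positive)
  edge (4, 0)→(12, 0): d=(8,0) top-left  bias=+0
  edge (12, 0)→(10, 6): d=(-2,6) right/bottom  bias=-1
  edge (10, 6)→(4, 0): d=(-6,-6) top-left  bias=+0
    (2,0)@(5, 1): e=[8,40,0] → █  [on edge]
    (3,0)@(7, 1): e=[8,28,12] → █
    (4,0)@(9, 1): e=[8,16,24] → █
    (5,0)@(11, 1): e=[8,4,36] → █
    (6,0)@(13, 1): e=[8,-8,48] → ·
    (2,1)@(5, 3): e=[24,36,-12] → ·
    (3,1)@(7, 3): e=[24,24,0] → █  [on edge]
    (5,1)@(11, 3): e=[24,0,24] → ·  [on edge]
    (3,2)@(7, 5): e=[40,20,-12] → ·
    (4,2)@(9, 5): e=[40,8,0] → █  [on edge]
    (5,2)@(11, 5): e=[40,-4,12] → ·
    (4,3)@(9, 7): e=[56,4,-12] → ·
    (5,3)@(11, 7): e=[56,-8,0] → ·  [on edge]
    (4,4)@(9, 9): e=[72,0,-24] → ·  [on edge]
    (6,4)@(13, 9): e=[72,-24,0] → ·  [on edge]
  covered (7 px):
    · · █ █ █ █ ·
    · · · █ █ · ·
    · · · · █ · ·
    · · · · · · ·
    · · · · · · ·
    · · · · · · ·
T1:
  2·area = 20
  edge (10, 6)→(5, 9): d=(-5,3) right/bottom  bias=-1
  edge (5, 9)→(0, 8): d=(-5,-1) top-left  bias=+0
  edge (0, 8)→(10, 6): d=(10,-2) top-left  bias=+0
    (2,3)@(5, 7): e=[10,10,0] → █  [on edge]
    (3,3)@(7, 7): e=[4,12,4] → █
    (4,3)@(9, 7): e=[-2,14,8] → ·
    (2,4)@(5, 9): e=[0,0,20] → ·  [on edge]
    (3,4)@(7, 9): e=[-6,2,24] → ·
  covered (2 px):
    · · · · · · ·
    · · · · · · ·
    · · · · · · ·
    · · █ █ · · ·
    · · · · · · ·
    · · · · · · ·
T2:
  2·area = 8
  edge (14, 12)→(6, 8): d=(-8,-4) top-left  bias=+0
  edge (6, 8)→(8, 8): d=(2,0) top-left  bias=+0
  edge (8, 8)→(14, 12): d=(6,4) right/bottom  bias=-1
    (4,4)@(9, 9): e=[4,2,2] → █
    (5,4)@(11, 9): e=[12,2,-6] → ·
    (4,5)@(9, 11): e=[-12,6,14] → ·
  covered (1 px):
    · · · · · · ·
    · · · · · · ·
    · · · · · · ·
    · · · · · · ·
    · · · · █ · ·
    · · · · · · ·

Z-buffer (winner per pixel, '.' = empty):
  . . 0 0 0 0 .
  . . . 0 0 . .
  . . . . 0 . .
  . . 1 1 . . .
  . . . . 2 . .
  . . . . . . .

Final: 1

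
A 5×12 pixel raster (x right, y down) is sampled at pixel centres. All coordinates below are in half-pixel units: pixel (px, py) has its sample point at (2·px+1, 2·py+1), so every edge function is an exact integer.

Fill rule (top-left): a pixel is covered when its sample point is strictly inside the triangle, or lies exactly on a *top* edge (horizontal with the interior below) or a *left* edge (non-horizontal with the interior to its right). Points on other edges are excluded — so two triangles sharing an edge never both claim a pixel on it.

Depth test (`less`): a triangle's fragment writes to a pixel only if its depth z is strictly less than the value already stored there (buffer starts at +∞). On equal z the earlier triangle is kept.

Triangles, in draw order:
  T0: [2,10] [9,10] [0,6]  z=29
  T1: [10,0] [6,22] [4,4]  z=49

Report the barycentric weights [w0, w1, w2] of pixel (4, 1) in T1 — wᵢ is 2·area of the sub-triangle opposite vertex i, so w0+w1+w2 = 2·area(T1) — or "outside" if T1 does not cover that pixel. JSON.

T0:
  2·area = 28  (B↔C swapped to make it positive)
  edge (2, 10)→(0, 6): d=(-2,-4) top-left  bias=+0
  edge (0, 6)→(9, 10): d=(9,4) right/bottom  bias=-1
  edge (9, 10)→(2, 10): d=(-7,0) right/bottom  bias=-1
    (0,3)@(1, 7): e=[2,5,21] → #
    (1,3)@(3, 7): e=[10,-3,21] → ·
    (0,4)@(1, 9): e=[-2,23,7] → ·
    (1,4)@(3, 9): e=[6,15,7] → #
    (2,4)@(5, 9): e=[14,7,7] → #
    (3,4)@(7, 9): e=[22,-1,7] → ·
    (1,5)@(3, 11): e=[2,33,-7] → ·
    (2,5)@(5, 11): e=[10,25,-7] → ·
  covered (3 px):
    · · · · ·
    · · · · ·
    · · · · ·
    # · · · ·
    · # # · ·
    · · · · ·
    · · · · ·
    · · · · ·
    · · · · ·
    · · · · ·
    · · · · ·
    · · · · ·
T1:
  2·area = 116
  edge (10, 0)→(6, 22): d=(-4,22) right/bottom  bias=-1
  edge (6, 22)→(4, 4): d=(-2,-18) top-left  bias=+0
  edge (4, 4)→(10, 0): d=(6,-4) top-left  bias=+0
    (4,0)@(9, 1): e=[18,96,2] → #
    (3,1)@(7, 3): e=[54,56,6] → #
    (2,2)@(5, 5): e=[90,16,10] → #
    (2,3)@(5, 7): e=[82,12,22] → #
    (4,3)@(9, 7): e=[-6,84,38] → ·
    (2,4)@(5, 9): e=[74,8,34] → #
    (4,4)@(9, 9): e=[-14,80,50] → ·
    (2,5)@(5, 11): e=[66,4,46] → #
    (4,5)@(9, 11): e=[-22,76,62] → ·
    (2,6)@(5, 13): e=[58,0,58] → #  [on edge]
    (4,6)@(9, 13): e=[-30,72,74] → ·
    (2,7)@(5, 15): e=[50,-4,70] → ·
  covered (15 px):
    · · · · #
    · · · # #
    · · # # #
    · · # # ·
    · · # # ·
    · · # # ·
    · · # # ·
    · · · # ·
    · · · · ·
    · · · · ·
    · · · · ·
    · · · · ·

Final: [92,14,10]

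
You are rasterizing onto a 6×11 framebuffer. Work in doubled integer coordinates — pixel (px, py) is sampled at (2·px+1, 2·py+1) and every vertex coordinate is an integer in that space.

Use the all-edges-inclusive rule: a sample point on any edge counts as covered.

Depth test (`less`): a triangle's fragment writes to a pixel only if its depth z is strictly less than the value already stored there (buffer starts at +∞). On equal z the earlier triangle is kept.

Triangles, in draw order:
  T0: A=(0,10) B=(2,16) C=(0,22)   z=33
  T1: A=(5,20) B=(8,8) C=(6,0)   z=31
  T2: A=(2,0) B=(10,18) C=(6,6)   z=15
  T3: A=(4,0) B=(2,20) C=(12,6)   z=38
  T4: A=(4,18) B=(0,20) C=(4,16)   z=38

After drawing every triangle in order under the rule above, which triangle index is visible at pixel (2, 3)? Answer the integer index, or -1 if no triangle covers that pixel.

T0:
  2·area = 24
  edge (0, 10)→(2, 16): d=(2,6) inclusive
  edge (2, 16)→(0, 22): d=(-2,6) inclusive
  edge (0, 22)→(0, 10): d=(0,-12) inclusive
    (3,0)@(7, 1): e=[-60,0,84] → ·  [on edge]
    (2,3)@(5, 7): e=[-36,0,60] → ·  [on edge]
    (0,6)@(1, 13): e=[0,12,12] → #  [on edge]
    (1,6)@(3, 13): e=[-12,0,36] → ·  [on edge]
    (0,7)@(1, 15): e=[4,8,12] → #
    (1,7)@(3, 15): e=[-8,-4,36] → ·
    (0,8)@(1, 17): e=[8,4,12] → #
    (1,8)@(3, 17): e=[-4,-8,36] → ·
    (0,9)@(1, 19): e=[12,0,12] → #  [on edge]
    (1,9)@(3, 19): e=[0,-12,36] → ·  [on edge]
    (0,10)@(1, 21): e=[16,-4,12] → ·
  covered (4 px):
    · · · · · ·
    · · · · · ·
    · · · · · ·
    · · · · · ·
    · · · · · ·
    · · · · · ·
    # · · · · ·
    # · · · · ·
    # · · · · ·
    # · · · · ·
    · · · · · ·
T1:
  2·area = 48  (B↔C swapped to make it positive)
  edge (5, 20)→(6, 0): d=(1,-20) inclusive
  edge (6, 0)→(8, 8): d=(2,8) inclusive
  edge (8, 8)→(5, 20): d=(-3,12) inclusive
    (3,2)@(7, 5): e=[25,2,21] → #
    (4,2)@(9, 5): e=[65,-14,-3] → ·
    (3,3)@(7, 7): e=[27,6,15] → #
    (4,3)@(9, 7): e=[67,-10,-9] → ·
    (3,4)@(7, 9): e=[29,10,9] → #
    (4,4)@(9, 9): e=[69,-6,-15] → ·
    (3,5)@(7, 11): e=[31,14,3] → #
    (4,5)@(9, 11): e=[71,-2,-21] → ·
    (3,6)@(7, 13): e=[33,18,-3] → ·
  covered (4 px):
    · · · · · ·
    · · · · · ·
    · · · # · ·
    · · · # · ·
    · · · # · ·
    · · · # · ·
    · · · · · ·
    · · · · · ·
    · · · · · ·
    · · · · · ·
    · · · · · ·
T2:
  2·area = 24  (B↔C swapped to make it positive)
  edge (2, 0)→(6, 6): d=(4,6) inclusive
  edge (6, 6)→(10, 18): d=(4,12) inclusive
  edge (10, 18)→(2, 0): d=(-8,-18) inclusive
    (2,1)@(5, 3): e=[-6,0,30] → ·  [on edge]
    (2,2)@(5, 5): e=[2,8,14] → #
    (3,2)@(7, 5): e=[-10,-16,50] → ·
    (2,3)@(5, 7): e=[10,16,-2] → ·
    (3,4)@(7, 9): e=[6,0,18] → #  [on edge]
    (4,4)@(9, 9): e=[-6,-24,54] → ·
    (3,5)@(7, 11): e=[14,8,2] → #
    (4,5)@(9, 11): e=[2,-16,38] → ·
    (3,6)@(7, 13): e=[22,16,-14] → ·
    (4,7)@(9, 15): e=[18,0,6] → #  [on edge]
    (5,7)@(11, 15): e=[6,-24,42] → ·
    (4,8)@(9, 17): e=[26,8,-10] → ·
    (5,10)@(11, 21): e=[30,0,-6] → ·  [on edge]
  covered (4 px):
    · · · · · ·
    · · · · · ·
    · · # · · ·
    · · · · · ·
    · · · # · ·
    · · · # · ·
    · · · · · ·
    · · · · # ·
    · · · · · ·
    · · · · · ·
    · · · · · ·
T3:
  2·area = 172  (B↔C swapped to make it positive)
  edge (4, 0)→(12, 6): d=(8,6) inclusive
  edge (12, 6)→(2, 20): d=(-10,14) inclusive
  edge (2, 20)→(4, 0): d=(2,-20) inclusive
    (2,0)@(5, 1): e=[2,148,22] → #
    (3,0)@(7, 1): e=[-10,120,62] → ·
    (2,1)@(5, 3): e=[18,128,26] → #
    (3,1)@(7, 3): e=[6,100,66] → #
    (4,1)@(9, 3): e=[-6,72,106] → ·
    (2,2)@(5, 5): e=[34,108,30] → #
    (4,2)@(9, 5): e=[10,52,110] → #
    (5,2)@(11, 5): e=[-2,24,150] → ·
    (2,3)@(5, 7): e=[50,88,34] → #
    (5,3)@(11, 7): e=[14,4,154] → #
    (2,4)@(5, 9): e=[66,68,38] → #
    (5,4)@(11, 9): e=[30,-16,158] → ·
    (3,6)@(7, 13): e=[86,0,86] → #  [on edge]
  covered (22 px):
    · · # · · ·
    · · # # · ·
    · · # # # ·
    · · # # # #
    · · # # # ·
    · # # # · ·
    · # # # · ·
    · # # · · ·
    · # · · · ·
    · · · · · ·
    · · · · · ·
T4:
  2·area = 8
  edge (4, 18)→(0, 20): d=(-4,2) inclusive
  edge (0, 20)→(4, 16): d=(4,-4) inclusive
  edge (4, 16)→(4, 18): d=(0,2) inclusive
    (5,4)@(11, 9): e=[22,0,-14] → ·  [on edge]
    (4,5)@(9, 11): e=[18,0,-10] → ·  [on edge]
    (3,6)@(7, 13): e=[14,0,-6] → ·  [on edge]
    (2,7)@(5, 15): e=[10,0,-2] → ·  [on edge]
    (1,8)@(3, 17): e=[6,0,2] → #  [on edge]
    (2,8)@(5, 17): e=[2,8,-2] → ·
    (0,9)@(1, 19): e=[2,0,6] → #  [on edge]
    (1,9)@(3, 19): e=[-2,8,2] → ·
    (0,10)@(1, 21): e=[-6,8,6] → ·
  covered (2 px):
    · · · · · ·
    · · · · · ·
    · · · · · ·
    · · · · · ·
    · · · · · ·
    · · · · · ·
    · · · · · ·
    · · · · · ·
    · # · · · ·
    # · · · · ·
    · · · · · ·

Z-buffer (winner per pixel, '.' = empty):
  . . 3 . . .
  . . 3 3 . .
  . . 2 1 3 .
  . . 3 1 3 3
  . . 3 2 3 .
  . 3 3 2 . .
  0 3 3 3 . .
  0 3 3 . 2 .
  0 3 . . . .
  0 . . . . .
  . . . . . .

Final: 3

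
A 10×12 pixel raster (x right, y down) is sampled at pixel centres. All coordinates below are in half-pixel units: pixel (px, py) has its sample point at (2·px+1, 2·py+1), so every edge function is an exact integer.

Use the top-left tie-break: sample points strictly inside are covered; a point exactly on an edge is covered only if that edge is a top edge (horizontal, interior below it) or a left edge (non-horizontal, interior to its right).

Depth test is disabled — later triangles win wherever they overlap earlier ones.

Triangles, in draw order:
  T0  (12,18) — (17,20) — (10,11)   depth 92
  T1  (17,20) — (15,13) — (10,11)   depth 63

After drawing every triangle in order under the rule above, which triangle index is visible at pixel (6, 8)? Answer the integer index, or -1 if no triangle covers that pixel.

T0:
  2·area = 31  (B↔C swapped to make it positive)
  edge (12, 18)→(10, 11): d=(-2,-7) top-left  bias=+0
  edge (10, 11)→(17, 20): d=(7,9) right/bottom  bias=-1
  edge (17, 20)→(12, 18): d=(-5,-2) top-left  bias=+0
    (5,6)@(11, 13): e=[3,5,23] → #
    (6,6)@(13, 13): e=[17,-13,27] → ·
    (5,7)@(11, 15): e=[-1,19,13] → ·
    (6,7)@(13, 15): e=[13,1,17] → #
    (7,7)@(15, 15): e=[27,-17,21] → ·
    (6,8)@(13, 17): e=[9,15,7] → #
    (7,8)@(15, 17): e=[23,-3,11] → ·
    (6,9)@(13, 19): e=[5,29,-3] → ·
    (7,9)@(15, 19): e=[19,11,1] → #
    (8,9)@(17, 19): e=[33,-7,5] → ·
    (7,10)@(15, 21): e=[15,25,-9] → ·
  covered (4 px):
    · · · · · · · · · ·
    · · · · · · · · · ·
    · · · · · · · · · ·
    · · · · · · · · · ·
    · · · · · · · · · ·
    · · · · · · · · · ·
    · · · · · # · · · ·
    · · · · · · # · · ·
    · · · · · · # · · ·
    · · · · · · · # · ·
    · · · · · · · · · ·
    · · · · · · · · · ·
T1:
  2·area = 31  (B↔C swapped to make it positive)
  edge (17, 20)→(10, 11): d=(-7,-9) top-left  bias=+0
  edge (10, 11)→(15, 13): d=(5,2) right/bottom  bias=-1
  edge (15, 13)→(17, 20): d=(2,7) right/bottom  bias=-1
    (2,4)@(5, 9): e=[-31,0,62] → ·  [on edge]
    (6,6)@(13, 13): e=[13,4,14] → #
    (7,6)@(15, 13): e=[31,0,0] → ·  [on edge]
    (6,7)@(13, 15): e=[-1,14,18] → ·
    (7,7)@(15, 15): e=[17,10,4] → #
    (8,7)@(17, 15): e=[35,6,-10] → ·
    (7,8)@(15, 17): e=[3,20,8] → #
    (8,8)@(17, 17): e=[21,16,-6] → ·
    (7,9)@(15, 19): e=[-11,30,12] → ·
  covered (3 px):
    · · · · · · · · · ·
    · · · · · · · · · ·
    · · · · · · · · · ·
    · · · · · · · · · ·
    · · · · · · · · · ·
    · · · · · · · · · ·
    · · · · · · # · · ·
    · · · · · · · # · ·
    · · · · · · · # · ·
    · · · · · · · · · ·
    · · · · · · · · · ·
    · · · · · · · · · ·

Z-buffer (winner per pixel, '.' = empty):
  . . . . . . . . . .
  . . . . . . . . . .
  . . . . . . . . . .
  . . . . . . . . . .
  . . . . . . . . . .
  . . . . . . . . . .
  . . . . . 0 1 . . .
  . . . . . . 0 1 . .
  . . . . . . 0 1 . .
  . . . . . . . 0 . .
  . . . . . . . . . .
  . . . . . . . . . .

Answer: 0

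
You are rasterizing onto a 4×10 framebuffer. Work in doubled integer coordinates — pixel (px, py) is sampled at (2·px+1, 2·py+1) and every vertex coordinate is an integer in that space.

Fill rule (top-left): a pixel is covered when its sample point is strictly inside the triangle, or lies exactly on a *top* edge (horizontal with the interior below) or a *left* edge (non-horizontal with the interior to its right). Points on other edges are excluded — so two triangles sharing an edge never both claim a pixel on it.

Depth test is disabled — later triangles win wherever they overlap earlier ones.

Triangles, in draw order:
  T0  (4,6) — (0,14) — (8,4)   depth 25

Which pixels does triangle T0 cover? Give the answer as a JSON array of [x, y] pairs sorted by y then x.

T0:
  2·area = 24  (B↔C swapped to make it positive)
  edge (4, 6)→(8, 4): d=(4,-2) top-left  bias=+0
  edge (8, 4)→(0, 14): d=(-8,10) right/bottom  bias=-1
  edge (0, 14)→(4, 6): d=(4,-8) top-left  bias=+0
    (3,2)@(7, 5): e=[2,2,20] → █
    (2,3)@(5, 7): e=[6,6,12] → █
    (3,3)@(7, 7): e=[10,-14,28] → ·
    (1,4)@(3, 9): e=[10,10,4] → █
    (2,4)@(5, 9): e=[14,-10,20] → ·
    (1,5)@(3, 11): e=[18,-6,12] → ·
  covered (3 px):
    · · · ·
    · · · ·
    · · · █
    · · █ ·
    · █ · ·
    · · · ·
    · · · ·
    · · · ·
    · · · ·
    · · · ·

Result: [[3,2],[2,3],[1,4]]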